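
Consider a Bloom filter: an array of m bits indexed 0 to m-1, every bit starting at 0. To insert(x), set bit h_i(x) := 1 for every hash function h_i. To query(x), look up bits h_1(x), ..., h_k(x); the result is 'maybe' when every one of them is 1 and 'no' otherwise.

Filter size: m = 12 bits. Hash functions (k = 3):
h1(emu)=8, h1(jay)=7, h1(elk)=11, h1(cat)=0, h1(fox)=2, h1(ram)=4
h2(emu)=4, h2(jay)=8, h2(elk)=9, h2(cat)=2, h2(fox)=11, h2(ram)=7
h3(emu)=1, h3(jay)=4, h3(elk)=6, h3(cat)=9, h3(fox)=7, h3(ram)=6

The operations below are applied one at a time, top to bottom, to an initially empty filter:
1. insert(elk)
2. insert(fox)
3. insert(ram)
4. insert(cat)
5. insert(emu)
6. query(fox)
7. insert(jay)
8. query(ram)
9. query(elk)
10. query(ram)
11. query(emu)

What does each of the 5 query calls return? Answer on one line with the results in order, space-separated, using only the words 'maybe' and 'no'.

Answer: maybe maybe maybe maybe maybe

Derivation:
Start: bits=000000000000
Op 1: insert elk -> sets bits 6 9 11 -> bits=000000100101
Op 2: insert fox -> sets bits 2 7 11 -> bits=001000110101
Op 3: insert ram -> sets bits 4 6 7 -> bits=001010110101
Op 4: insert cat -> sets bits 0 2 9 -> bits=101010110101
Op 5: insert emu -> sets bits 1 4 8 -> bits=111010111101
Op 6: query fox -> checks bit2=1, bit7=1, bit11=1 (all 1) -> maybe
Op 7: insert jay -> sets bits 4 7 8 -> bits=111010111101
Op 8: query ram -> checks bit4=1, bit6=1, bit7=1 (all 1) -> maybe
Op 9: query elk -> checks bit6=1, bit9=1, bit11=1 (all 1) -> maybe
Op 10: query ram -> checks bit4=1, bit6=1, bit7=1 (all 1) -> maybe
Op 11: query emu -> checks bit1=1, bit4=1, bit8=1 (all 1) -> maybe
Query results in order: maybe maybe maybe maybe maybe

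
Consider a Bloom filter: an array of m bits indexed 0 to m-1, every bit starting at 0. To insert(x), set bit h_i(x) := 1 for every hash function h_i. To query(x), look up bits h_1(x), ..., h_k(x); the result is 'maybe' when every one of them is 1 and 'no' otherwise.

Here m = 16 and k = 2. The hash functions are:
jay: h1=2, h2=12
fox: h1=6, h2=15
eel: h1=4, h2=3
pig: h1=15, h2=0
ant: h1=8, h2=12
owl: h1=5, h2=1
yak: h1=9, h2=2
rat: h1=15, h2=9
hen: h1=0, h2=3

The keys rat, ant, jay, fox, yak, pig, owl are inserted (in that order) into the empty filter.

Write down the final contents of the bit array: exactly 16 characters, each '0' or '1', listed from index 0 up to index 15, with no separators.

Answer: 1110011011001001

Derivation:
Start: bits=0000000000000000
After insert 'rat': sets bits 9 15 -> bits=0000000001000001
After insert 'ant': sets bits 8 12 -> bits=0000000011001001
After insert 'jay': sets bits 2 12 -> bits=0010000011001001
After insert 'fox': sets bits 6 15 -> bits=0010001011001001
After insert 'yak': sets bits 2 9 -> bits=0010001011001001
After insert 'pig': sets bits 0 15 -> bits=1010001011001001
After insert 'owl': sets bits 1 5 -> bits=1110011011001001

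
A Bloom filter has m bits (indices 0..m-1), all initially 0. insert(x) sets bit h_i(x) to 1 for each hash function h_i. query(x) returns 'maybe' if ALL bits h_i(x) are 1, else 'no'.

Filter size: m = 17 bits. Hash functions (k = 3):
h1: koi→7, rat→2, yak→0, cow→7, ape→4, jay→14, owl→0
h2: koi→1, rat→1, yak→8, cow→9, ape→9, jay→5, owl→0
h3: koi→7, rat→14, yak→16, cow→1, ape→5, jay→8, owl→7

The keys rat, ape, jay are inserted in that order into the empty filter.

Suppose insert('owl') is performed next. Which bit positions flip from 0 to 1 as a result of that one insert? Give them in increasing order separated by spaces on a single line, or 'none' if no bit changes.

Answer: 0 7

Derivation:
Start: bits=00000000000000000
After insert 'rat': sets bits 1 2 14 -> bits=01100000000000100
After insert 'ape': sets bits 4 5 9 -> bits=01101100010000100
After insert 'jay': sets bits 5 8 14 -> bits=01101100110000100
insert 'owl' would touch bits 0 7; currently bit0=0, bit7=0
Bits that are 0 among those (would change 0->1): 0 7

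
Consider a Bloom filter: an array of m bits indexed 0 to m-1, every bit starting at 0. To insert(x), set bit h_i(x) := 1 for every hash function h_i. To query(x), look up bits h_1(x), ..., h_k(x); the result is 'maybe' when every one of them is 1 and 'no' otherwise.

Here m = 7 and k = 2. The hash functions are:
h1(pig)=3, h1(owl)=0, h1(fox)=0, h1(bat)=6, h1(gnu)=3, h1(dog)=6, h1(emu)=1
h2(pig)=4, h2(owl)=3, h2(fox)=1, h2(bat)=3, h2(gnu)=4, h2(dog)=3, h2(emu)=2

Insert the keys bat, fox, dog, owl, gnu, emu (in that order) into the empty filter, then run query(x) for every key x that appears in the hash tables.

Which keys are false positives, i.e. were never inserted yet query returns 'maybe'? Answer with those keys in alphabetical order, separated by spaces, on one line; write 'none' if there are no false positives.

Start: bits=0000000
After insert 'bat': sets bits 3 6 -> bits=0001001
After insert 'fox': sets bits 0 1 -> bits=1101001
After insert 'dog': sets bits 3 6 -> bits=1101001
After insert 'owl': sets bits 0 3 -> bits=1101001
After insert 'gnu': sets bits 3 4 -> bits=1101101
After insert 'emu': sets bits 1 2 -> bits=1111101
Not inserted: pig — query each against bits=1111101:
query pig: checks bit3=1, bit4=1 (all 1) -> maybe => FALSE POSITIVE
False positives (alphabetical): pig

Answer: pig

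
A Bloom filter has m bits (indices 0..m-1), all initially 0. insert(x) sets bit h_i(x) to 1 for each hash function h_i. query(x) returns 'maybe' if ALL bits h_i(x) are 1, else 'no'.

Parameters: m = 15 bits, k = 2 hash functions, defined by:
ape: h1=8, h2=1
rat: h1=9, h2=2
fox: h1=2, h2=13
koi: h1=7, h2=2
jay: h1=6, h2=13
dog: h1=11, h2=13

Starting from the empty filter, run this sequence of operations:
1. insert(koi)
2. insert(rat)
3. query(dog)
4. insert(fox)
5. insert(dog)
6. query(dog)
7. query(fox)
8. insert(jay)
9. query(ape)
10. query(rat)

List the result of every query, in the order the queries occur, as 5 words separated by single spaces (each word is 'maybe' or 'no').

Start: bits=000000000000000
Op 1: insert koi -> sets bits 2 7 -> bits=001000010000000
Op 2: insert rat -> sets bits 2 9 -> bits=001000010100000
Op 3: query dog -> checks bit11=0, bit13=0 (has a 0) -> no
Op 4: insert fox -> sets bits 2 13 -> bits=001000010100010
Op 5: insert dog -> sets bits 11 13 -> bits=001000010101010
Op 6: query dog -> checks bit11=1, bit13=1 (all 1) -> maybe
Op 7: query fox -> checks bit2=1, bit13=1 (all 1) -> maybe
Op 8: insert jay -> sets bits 6 13 -> bits=001000110101010
Op 9: query ape -> checks bit1=0, bit8=0 (has a 0) -> no
Op 10: query rat -> checks bit2=1, bit9=1 (all 1) -> maybe
Query results in order: no maybe maybe no maybe

Answer: no maybe maybe no maybe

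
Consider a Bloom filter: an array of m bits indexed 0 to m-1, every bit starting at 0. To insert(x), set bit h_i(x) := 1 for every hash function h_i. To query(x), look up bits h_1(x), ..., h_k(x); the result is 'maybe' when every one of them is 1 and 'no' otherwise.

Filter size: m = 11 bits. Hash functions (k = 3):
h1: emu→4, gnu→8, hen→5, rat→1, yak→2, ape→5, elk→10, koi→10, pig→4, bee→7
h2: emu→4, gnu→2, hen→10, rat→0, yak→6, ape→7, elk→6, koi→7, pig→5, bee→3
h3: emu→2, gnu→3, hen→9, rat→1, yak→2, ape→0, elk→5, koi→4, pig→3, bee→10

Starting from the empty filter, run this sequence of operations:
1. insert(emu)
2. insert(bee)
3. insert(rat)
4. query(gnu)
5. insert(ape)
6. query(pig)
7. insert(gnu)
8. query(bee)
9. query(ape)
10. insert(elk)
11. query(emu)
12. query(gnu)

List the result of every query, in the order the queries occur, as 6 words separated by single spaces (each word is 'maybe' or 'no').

Answer: no maybe maybe maybe maybe maybe

Derivation:
Start: bits=00000000000
Op 1: insert emu -> sets bits 2 4 -> bits=00101000000
Op 2: insert bee -> sets bits 3 7 10 -> bits=00111001001
Op 3: insert rat -> sets bits 0 1 -> bits=11111001001
Op 4: query gnu -> checks bit2=1, bit3=1, bit8=0 (has a 0) -> no
Op 5: insert ape -> sets bits 0 5 7 -> bits=11111101001
Op 6: query pig -> checks bit3=1, bit4=1, bit5=1 (all 1) -> maybe
Op 7: insert gnu -> sets bits 2 3 8 -> bits=11111101101
Op 8: query bee -> checks bit3=1, bit7=1, bit10=1 (all 1) -> maybe
Op 9: query ape -> checks bit0=1, bit5=1, bit7=1 (all 1) -> maybe
Op 10: insert elk -> sets bits 5 6 10 -> bits=11111111101
Op 11: query emu -> checks bit2=1, bit4=1 (all 1) -> maybe
Op 12: query gnu -> checks bit2=1, bit3=1, bit8=1 (all 1) -> maybe
Query results in order: no maybe maybe maybe maybe maybe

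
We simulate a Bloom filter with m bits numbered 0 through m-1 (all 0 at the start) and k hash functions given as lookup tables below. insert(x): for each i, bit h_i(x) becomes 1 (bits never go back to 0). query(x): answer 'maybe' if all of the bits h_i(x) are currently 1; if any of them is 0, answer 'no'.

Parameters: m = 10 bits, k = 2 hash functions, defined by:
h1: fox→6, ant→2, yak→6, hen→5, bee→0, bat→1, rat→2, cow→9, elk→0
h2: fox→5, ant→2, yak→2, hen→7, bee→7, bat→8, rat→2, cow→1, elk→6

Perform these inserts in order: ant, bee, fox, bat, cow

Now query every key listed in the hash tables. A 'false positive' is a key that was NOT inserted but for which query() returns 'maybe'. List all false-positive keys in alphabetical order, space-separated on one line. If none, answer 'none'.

Start: bits=0000000000
After insert 'ant': sets bits 2 -> bits=0010000000
After insert 'bee': sets bits 0 7 -> bits=1010000100
After insert 'fox': sets bits 5 6 -> bits=1010011100
After insert 'bat': sets bits 1 8 -> bits=1110011110
After insert 'cow': sets bits 1 9 -> bits=1110011111
Not inserted: elk hen rat yak — query each against bits=1110011111:
query elk: checks bit0=1, bit6=1 (all 1) -> maybe => FALSE POSITIVE
query hen: checks bit5=1, bit7=1 (all 1) -> maybe => FALSE POSITIVE
query rat: checks bit2=1 (all 1) -> maybe => FALSE POSITIVE
query yak: checks bit2=1, bit6=1 (all 1) -> maybe => FALSE POSITIVE
False positives (alphabetical): elk hen rat yak

Answer: elk hen rat yak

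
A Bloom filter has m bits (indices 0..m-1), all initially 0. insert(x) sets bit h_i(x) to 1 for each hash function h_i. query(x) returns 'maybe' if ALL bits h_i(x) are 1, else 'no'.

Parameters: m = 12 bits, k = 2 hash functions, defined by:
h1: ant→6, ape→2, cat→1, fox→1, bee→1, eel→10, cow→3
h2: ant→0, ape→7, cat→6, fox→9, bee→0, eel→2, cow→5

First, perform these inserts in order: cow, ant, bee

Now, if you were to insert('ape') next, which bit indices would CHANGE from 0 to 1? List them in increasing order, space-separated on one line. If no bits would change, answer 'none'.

Start: bits=000000000000
After insert 'cow': sets bits 3 5 -> bits=000101000000
After insert 'ant': sets bits 0 6 -> bits=100101100000
After insert 'bee': sets bits 0 1 -> bits=110101100000
insert 'ape' would touch bits 2 7; currently bit2=0, bit7=0
Bits that are 0 among those (would change 0->1): 2 7

Answer: 2 7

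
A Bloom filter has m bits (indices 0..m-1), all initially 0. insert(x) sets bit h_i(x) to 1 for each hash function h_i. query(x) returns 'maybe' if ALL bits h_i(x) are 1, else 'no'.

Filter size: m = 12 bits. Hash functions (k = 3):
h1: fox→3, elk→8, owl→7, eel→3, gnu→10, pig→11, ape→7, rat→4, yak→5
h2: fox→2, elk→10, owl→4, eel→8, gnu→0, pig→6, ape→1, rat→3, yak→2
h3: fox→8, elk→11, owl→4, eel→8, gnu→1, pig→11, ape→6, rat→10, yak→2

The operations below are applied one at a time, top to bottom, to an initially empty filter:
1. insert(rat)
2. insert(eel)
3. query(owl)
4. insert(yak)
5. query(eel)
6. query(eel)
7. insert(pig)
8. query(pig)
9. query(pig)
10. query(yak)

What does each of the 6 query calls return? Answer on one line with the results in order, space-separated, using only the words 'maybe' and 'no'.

Start: bits=000000000000
Op 1: insert rat -> sets bits 3 4 10 -> bits=000110000010
Op 2: insert eel -> sets bits 3 8 -> bits=000110001010
Op 3: query owl -> checks bit4=1, bit7=0 (has a 0) -> no
Op 4: insert yak -> sets bits 2 5 -> bits=001111001010
Op 5: query eel -> checks bit3=1, bit8=1 (all 1) -> maybe
Op 6: query eel -> checks bit3=1, bit8=1 (all 1) -> maybe
Op 7: insert pig -> sets bits 6 11 -> bits=001111101011
Op 8: query pig -> checks bit6=1, bit11=1 (all 1) -> maybe
Op 9: query pig -> checks bit6=1, bit11=1 (all 1) -> maybe
Op 10: query yak -> checks bit2=1, bit5=1 (all 1) -> maybe
Query results in order: no maybe maybe maybe maybe maybe

Answer: no maybe maybe maybe maybe maybe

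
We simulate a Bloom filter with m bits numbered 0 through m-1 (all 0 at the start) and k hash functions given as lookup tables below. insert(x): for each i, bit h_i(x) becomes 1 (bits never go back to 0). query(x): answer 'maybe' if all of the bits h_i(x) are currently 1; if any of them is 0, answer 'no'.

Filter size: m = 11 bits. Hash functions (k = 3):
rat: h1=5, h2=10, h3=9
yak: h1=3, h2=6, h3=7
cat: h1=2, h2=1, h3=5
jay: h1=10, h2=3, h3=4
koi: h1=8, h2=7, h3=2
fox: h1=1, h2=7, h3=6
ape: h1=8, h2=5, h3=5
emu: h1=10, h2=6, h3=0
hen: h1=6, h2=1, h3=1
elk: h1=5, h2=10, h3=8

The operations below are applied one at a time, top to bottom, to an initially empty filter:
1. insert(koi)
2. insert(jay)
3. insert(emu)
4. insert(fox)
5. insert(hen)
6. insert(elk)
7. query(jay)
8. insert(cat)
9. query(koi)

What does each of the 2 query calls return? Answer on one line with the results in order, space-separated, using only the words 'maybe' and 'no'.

Start: bits=00000000000
Op 1: insert koi -> sets bits 2 7 8 -> bits=00100001100
Op 2: insert jay -> sets bits 3 4 10 -> bits=00111001101
Op 3: insert emu -> sets bits 0 6 10 -> bits=10111011101
Op 4: insert fox -> sets bits 1 6 7 -> bits=11111011101
Op 5: insert hen -> sets bits 1 6 -> bits=11111011101
Op 6: insert elk -> sets bits 5 8 10 -> bits=11111111101
Op 7: query jay -> checks bit3=1, bit4=1, bit10=1 (all 1) -> maybe
Op 8: insert cat -> sets bits 1 2 5 -> bits=11111111101
Op 9: query koi -> checks bit2=1, bit7=1, bit8=1 (all 1) -> maybe
Query results in order: maybe maybe

Answer: maybe maybe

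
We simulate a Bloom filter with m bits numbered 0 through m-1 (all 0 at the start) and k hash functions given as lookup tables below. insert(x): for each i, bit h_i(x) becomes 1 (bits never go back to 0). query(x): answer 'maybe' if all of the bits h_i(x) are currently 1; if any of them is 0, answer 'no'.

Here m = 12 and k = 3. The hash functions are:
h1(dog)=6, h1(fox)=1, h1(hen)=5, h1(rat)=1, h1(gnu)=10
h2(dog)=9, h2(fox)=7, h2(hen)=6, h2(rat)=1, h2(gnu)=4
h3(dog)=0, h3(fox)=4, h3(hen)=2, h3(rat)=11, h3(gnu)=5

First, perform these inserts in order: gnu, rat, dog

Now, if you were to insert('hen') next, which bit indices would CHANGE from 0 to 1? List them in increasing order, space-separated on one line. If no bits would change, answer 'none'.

Answer: 2

Derivation:
Start: bits=000000000000
After insert 'gnu': sets bits 4 5 10 -> bits=000011000010
After insert 'rat': sets bits 1 11 -> bits=010011000011
After insert 'dog': sets bits 0 6 9 -> bits=110011100111
insert 'hen' would touch bits 2 5 6; currently bit2=0, bit5=1, bit6=1
Bits that are 0 among those (would change 0->1): 2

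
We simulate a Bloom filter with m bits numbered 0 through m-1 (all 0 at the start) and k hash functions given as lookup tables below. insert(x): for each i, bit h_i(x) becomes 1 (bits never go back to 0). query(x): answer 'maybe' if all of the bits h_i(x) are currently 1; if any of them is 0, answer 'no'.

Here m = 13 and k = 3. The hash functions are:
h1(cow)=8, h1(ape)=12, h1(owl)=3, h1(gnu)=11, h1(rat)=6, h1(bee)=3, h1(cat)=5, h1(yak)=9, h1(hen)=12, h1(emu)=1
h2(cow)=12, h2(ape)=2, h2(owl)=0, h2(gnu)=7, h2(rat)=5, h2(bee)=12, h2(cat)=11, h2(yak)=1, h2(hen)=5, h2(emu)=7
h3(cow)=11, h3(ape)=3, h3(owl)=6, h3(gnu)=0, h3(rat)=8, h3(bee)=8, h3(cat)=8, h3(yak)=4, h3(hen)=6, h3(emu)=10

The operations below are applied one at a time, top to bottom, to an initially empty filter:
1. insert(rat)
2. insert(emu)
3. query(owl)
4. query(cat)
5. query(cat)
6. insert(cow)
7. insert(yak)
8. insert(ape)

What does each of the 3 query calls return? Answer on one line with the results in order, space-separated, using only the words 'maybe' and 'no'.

Answer: no no no

Derivation:
Start: bits=0000000000000
Op 1: insert rat -> sets bits 5 6 8 -> bits=0000011010000
Op 2: insert emu -> sets bits 1 7 10 -> bits=0100011110100
Op 3: query owl -> checks bit0=0, bit3=0, bit6=1 (has a 0) -> no
Op 4: query cat -> checks bit5=1, bit8=1, bit11=0 (has a 0) -> no
Op 5: query cat -> checks bit5=1, bit8=1, bit11=0 (has a 0) -> no
Op 6: insert cow -> sets bits 8 11 12 -> bits=0100011110111
Op 7: insert yak -> sets bits 1 4 9 -> bits=0100111111111
Op 8: insert ape -> sets bits 2 3 12 -> bits=0111111111111
Query results in order: no no no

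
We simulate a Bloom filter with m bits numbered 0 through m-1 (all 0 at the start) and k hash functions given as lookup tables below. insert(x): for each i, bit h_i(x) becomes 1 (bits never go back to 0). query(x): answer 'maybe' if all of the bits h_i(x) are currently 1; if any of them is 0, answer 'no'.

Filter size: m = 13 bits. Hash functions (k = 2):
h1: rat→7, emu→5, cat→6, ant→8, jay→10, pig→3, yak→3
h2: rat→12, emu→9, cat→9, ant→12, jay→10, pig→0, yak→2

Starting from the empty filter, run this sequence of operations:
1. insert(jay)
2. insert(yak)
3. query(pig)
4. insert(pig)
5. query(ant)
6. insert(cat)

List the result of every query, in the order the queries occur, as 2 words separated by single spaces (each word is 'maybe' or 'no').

Start: bits=0000000000000
Op 1: insert jay -> sets bits 10 -> bits=0000000000100
Op 2: insert yak -> sets bits 2 3 -> bits=0011000000100
Op 3: query pig -> checks bit0=0, bit3=1 (has a 0) -> no
Op 4: insert pig -> sets bits 0 3 -> bits=1011000000100
Op 5: query ant -> checks bit8=0, bit12=0 (has a 0) -> no
Op 6: insert cat -> sets bits 6 9 -> bits=1011001001100
Query results in order: no no

Answer: no no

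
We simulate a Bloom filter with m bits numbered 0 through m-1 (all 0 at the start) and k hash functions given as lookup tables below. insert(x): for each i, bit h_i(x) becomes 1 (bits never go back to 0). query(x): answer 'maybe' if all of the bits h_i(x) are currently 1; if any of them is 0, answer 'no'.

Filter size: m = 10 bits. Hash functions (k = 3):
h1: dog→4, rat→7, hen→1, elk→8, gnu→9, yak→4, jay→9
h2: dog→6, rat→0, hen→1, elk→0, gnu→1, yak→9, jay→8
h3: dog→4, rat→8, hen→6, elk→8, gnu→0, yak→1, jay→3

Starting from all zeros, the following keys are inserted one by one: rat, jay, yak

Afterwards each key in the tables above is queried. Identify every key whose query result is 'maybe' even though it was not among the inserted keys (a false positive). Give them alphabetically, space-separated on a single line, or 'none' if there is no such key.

Answer: elk gnu

Derivation:
Start: bits=0000000000
After insert 'rat': sets bits 0 7 8 -> bits=1000000110
After insert 'jay': sets bits 3 8 9 -> bits=1001000111
After insert 'yak': sets bits 1 4 9 -> bits=1101100111
Not inserted: dog elk gnu hen — query each against bits=1101100111:
query dog: checks bit4=1, bit6=0 (has a 0) -> no => not a false positive
query elk: checks bit0=1, bit8=1 (all 1) -> maybe => FALSE POSITIVE
query gnu: checks bit0=1, bit1=1, bit9=1 (all 1) -> maybe => FALSE POSITIVE
query hen: checks bit1=1, bit6=0 (has a 0) -> no => not a false positive
False positives (alphabetical): elk gnu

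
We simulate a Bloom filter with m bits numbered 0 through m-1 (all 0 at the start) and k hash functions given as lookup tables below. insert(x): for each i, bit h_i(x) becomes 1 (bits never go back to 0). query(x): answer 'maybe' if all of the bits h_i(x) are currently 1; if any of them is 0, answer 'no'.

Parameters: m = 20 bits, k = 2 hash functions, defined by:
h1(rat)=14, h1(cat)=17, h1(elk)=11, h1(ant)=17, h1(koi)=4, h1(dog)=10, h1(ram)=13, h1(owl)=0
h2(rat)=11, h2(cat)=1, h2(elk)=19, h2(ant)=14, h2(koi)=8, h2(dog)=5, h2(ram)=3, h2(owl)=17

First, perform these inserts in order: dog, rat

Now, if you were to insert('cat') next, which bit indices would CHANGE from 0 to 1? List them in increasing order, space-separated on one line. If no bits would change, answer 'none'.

Answer: 1 17

Derivation:
Start: bits=00000000000000000000
After insert 'dog': sets bits 5 10 -> bits=00000100001000000000
After insert 'rat': sets bits 11 14 -> bits=00000100001100100000
insert 'cat' would touch bits 1 17; currently bit1=0, bit17=0
Bits that are 0 among those (would change 0->1): 1 17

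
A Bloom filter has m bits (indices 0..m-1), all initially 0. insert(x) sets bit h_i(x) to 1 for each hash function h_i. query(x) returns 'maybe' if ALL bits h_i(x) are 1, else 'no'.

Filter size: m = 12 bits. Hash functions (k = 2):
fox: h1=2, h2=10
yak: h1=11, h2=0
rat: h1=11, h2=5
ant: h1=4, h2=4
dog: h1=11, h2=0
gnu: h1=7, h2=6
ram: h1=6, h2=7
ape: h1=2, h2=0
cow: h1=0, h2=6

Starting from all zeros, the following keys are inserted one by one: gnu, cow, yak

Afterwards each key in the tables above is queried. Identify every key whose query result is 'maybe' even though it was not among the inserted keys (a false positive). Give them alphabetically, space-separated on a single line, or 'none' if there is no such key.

Answer: dog ram

Derivation:
Start: bits=000000000000
After insert 'gnu': sets bits 6 7 -> bits=000000110000
After insert 'cow': sets bits 0 6 -> bits=100000110000
After insert 'yak': sets bits 0 11 -> bits=100000110001
Not inserted: ant ape dog fox ram rat — query each against bits=100000110001:
query ant: checks bit4=0 (has a 0) -> no => not a false positive
query ape: checks bit0=1, bit2=0 (has a 0) -> no => not a false positive
query dog: checks bit0=1, bit11=1 (all 1) -> maybe => FALSE POSITIVE
query fox: checks bit2=0, bit10=0 (has a 0) -> no => not a false positive
query ram: checks bit6=1, bit7=1 (all 1) -> maybe => FALSE POSITIVE
query rat: checks bit5=0, bit11=1 (has a 0) -> no => not a false positive
False positives (alphabetical): dog ram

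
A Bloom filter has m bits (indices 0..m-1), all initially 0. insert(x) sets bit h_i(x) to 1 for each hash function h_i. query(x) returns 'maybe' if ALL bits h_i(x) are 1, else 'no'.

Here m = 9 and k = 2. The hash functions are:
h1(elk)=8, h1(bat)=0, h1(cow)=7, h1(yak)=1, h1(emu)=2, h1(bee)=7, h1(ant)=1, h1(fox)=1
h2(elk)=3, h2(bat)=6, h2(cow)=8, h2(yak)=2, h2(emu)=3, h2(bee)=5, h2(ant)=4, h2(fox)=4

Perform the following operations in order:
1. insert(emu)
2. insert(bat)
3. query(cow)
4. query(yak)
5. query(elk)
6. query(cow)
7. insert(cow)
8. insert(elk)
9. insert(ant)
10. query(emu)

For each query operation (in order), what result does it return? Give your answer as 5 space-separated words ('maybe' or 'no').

Answer: no no no no maybe

Derivation:
Start: bits=000000000
Op 1: insert emu -> sets bits 2 3 -> bits=001100000
Op 2: insert bat -> sets bits 0 6 -> bits=101100100
Op 3: query cow -> checks bit7=0, bit8=0 (has a 0) -> no
Op 4: query yak -> checks bit1=0, bit2=1 (has a 0) -> no
Op 5: query elk -> checks bit3=1, bit8=0 (has a 0) -> no
Op 6: query cow -> checks bit7=0, bit8=0 (has a 0) -> no
Op 7: insert cow -> sets bits 7 8 -> bits=101100111
Op 8: insert elk -> sets bits 3 8 -> bits=101100111
Op 9: insert ant -> sets bits 1 4 -> bits=111110111
Op 10: query emu -> checks bit2=1, bit3=1 (all 1) -> maybe
Query results in order: no no no no maybe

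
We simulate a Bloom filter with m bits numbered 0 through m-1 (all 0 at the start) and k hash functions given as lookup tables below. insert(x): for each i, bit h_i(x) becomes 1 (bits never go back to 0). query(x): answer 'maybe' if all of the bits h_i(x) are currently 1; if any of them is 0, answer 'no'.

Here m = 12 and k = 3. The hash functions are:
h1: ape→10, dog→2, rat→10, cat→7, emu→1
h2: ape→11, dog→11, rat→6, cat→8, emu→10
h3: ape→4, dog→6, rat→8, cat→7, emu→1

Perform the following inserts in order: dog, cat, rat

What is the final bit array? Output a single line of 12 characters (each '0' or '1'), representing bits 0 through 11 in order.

Answer: 001000111011

Derivation:
Start: bits=000000000000
After insert 'dog': sets bits 2 6 11 -> bits=001000100001
After insert 'cat': sets bits 7 8 -> bits=001000111001
After insert 'rat': sets bits 6 8 10 -> bits=001000111011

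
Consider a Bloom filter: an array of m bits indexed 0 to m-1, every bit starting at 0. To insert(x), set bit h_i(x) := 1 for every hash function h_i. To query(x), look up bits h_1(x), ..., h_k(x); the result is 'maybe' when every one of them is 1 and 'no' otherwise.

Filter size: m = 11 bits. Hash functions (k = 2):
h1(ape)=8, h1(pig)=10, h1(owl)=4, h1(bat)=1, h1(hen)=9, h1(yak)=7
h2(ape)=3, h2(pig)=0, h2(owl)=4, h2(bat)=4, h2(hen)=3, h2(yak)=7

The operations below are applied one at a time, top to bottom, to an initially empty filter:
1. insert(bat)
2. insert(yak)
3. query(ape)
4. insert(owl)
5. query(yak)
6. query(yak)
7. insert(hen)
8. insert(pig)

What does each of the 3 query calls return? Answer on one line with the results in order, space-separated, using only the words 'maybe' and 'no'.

Answer: no maybe maybe

Derivation:
Start: bits=00000000000
Op 1: insert bat -> sets bits 1 4 -> bits=01001000000
Op 2: insert yak -> sets bits 7 -> bits=01001001000
Op 3: query ape -> checks bit3=0, bit8=0 (has a 0) -> no
Op 4: insert owl -> sets bits 4 -> bits=01001001000
Op 5: query yak -> checks bit7=1 (all 1) -> maybe
Op 6: query yak -> checks bit7=1 (all 1) -> maybe
Op 7: insert hen -> sets bits 3 9 -> bits=01011001010
Op 8: insert pig -> sets bits 0 10 -> bits=11011001011
Query results in order: no maybe maybe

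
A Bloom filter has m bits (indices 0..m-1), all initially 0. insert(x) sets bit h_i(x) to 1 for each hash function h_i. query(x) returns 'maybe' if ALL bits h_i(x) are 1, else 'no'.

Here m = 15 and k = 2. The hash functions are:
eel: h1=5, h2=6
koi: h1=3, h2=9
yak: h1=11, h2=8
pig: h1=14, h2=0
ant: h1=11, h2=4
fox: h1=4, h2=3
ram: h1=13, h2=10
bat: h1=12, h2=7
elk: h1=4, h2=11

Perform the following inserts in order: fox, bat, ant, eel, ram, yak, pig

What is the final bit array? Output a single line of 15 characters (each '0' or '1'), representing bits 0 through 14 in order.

Start: bits=000000000000000
After insert 'fox': sets bits 3 4 -> bits=000110000000000
After insert 'bat': sets bits 7 12 -> bits=000110010000100
After insert 'ant': sets bits 4 11 -> bits=000110010001100
After insert 'eel': sets bits 5 6 -> bits=000111110001100
After insert 'ram': sets bits 10 13 -> bits=000111110011110
After insert 'yak': sets bits 8 11 -> bits=000111111011110
After insert 'pig': sets bits 0 14 -> bits=100111111011111

Answer: 100111111011111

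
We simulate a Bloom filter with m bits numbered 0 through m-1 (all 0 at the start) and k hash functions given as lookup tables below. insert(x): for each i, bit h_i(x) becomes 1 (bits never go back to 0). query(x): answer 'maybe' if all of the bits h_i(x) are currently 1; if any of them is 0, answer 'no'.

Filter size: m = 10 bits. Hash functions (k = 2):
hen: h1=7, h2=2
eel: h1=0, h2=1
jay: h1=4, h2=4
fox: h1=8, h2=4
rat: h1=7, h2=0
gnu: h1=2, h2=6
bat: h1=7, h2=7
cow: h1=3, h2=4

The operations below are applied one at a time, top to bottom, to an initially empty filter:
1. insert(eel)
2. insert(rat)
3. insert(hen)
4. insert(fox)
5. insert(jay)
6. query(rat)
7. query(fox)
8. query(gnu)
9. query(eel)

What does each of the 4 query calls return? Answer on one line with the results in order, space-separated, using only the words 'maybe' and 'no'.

Answer: maybe maybe no maybe

Derivation:
Start: bits=0000000000
Op 1: insert eel -> sets bits 0 1 -> bits=1100000000
Op 2: insert rat -> sets bits 0 7 -> bits=1100000100
Op 3: insert hen -> sets bits 2 7 -> bits=1110000100
Op 4: insert fox -> sets bits 4 8 -> bits=1110100110
Op 5: insert jay -> sets bits 4 -> bits=1110100110
Op 6: query rat -> checks bit0=1, bit7=1 (all 1) -> maybe
Op 7: query fox -> checks bit4=1, bit8=1 (all 1) -> maybe
Op 8: query gnu -> checks bit2=1, bit6=0 (has a 0) -> no
Op 9: query eel -> checks bit0=1, bit1=1 (all 1) -> maybe
Query results in order: maybe maybe no maybe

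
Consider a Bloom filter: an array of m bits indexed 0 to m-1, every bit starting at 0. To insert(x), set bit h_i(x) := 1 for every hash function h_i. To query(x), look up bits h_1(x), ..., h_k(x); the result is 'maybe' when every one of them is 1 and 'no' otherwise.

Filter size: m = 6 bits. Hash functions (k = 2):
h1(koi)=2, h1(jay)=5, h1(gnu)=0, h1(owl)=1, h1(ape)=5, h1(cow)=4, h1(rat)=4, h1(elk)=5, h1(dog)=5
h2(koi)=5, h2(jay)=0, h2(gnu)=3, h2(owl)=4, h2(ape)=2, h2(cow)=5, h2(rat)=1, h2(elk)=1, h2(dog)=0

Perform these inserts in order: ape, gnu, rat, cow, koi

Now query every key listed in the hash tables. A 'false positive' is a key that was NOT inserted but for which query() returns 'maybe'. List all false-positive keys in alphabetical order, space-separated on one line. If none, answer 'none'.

Answer: dog elk jay owl

Derivation:
Start: bits=000000
After insert 'ape': sets bits 2 5 -> bits=001001
After insert 'gnu': sets bits 0 3 -> bits=101101
After insert 'rat': sets bits 1 4 -> bits=111111
After insert 'cow': sets bits 4 5 -> bits=111111
After insert 'koi': sets bits 2 5 -> bits=111111
Not inserted: dog elk jay owl — query each against bits=111111:
query dog: checks bit0=1, bit5=1 (all 1) -> maybe => FALSE POSITIVE
query elk: checks bit1=1, bit5=1 (all 1) -> maybe => FALSE POSITIVE
query jay: checks bit0=1, bit5=1 (all 1) -> maybe => FALSE POSITIVE
query owl: checks bit1=1, bit4=1 (all 1) -> maybe => FALSE POSITIVE
False positives (alphabetical): dog elk jay owl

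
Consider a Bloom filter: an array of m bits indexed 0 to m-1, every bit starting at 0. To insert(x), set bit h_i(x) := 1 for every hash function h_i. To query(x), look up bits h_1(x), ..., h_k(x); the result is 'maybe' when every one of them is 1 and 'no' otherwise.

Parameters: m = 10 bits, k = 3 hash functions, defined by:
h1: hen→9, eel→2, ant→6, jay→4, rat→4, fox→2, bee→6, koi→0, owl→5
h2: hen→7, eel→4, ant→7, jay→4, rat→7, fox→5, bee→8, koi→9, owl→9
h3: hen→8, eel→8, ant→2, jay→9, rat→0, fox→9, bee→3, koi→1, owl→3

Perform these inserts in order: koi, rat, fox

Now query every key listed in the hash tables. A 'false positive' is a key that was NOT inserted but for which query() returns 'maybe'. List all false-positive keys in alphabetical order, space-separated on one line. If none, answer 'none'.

Answer: jay

Derivation:
Start: bits=0000000000
After insert 'koi': sets bits 0 1 9 -> bits=1100000001
After insert 'rat': sets bits 0 4 7 -> bits=1100100101
After insert 'fox': sets bits 2 5 9 -> bits=1110110101
Not inserted: ant bee eel hen jay owl — query each against bits=1110110101:
query ant: checks bit2=1, bit6=0, bit7=1 (has a 0) -> no => not a false positive
query bee: checks bit3=0, bit6=0, bit8=0 (has a 0) -> no => not a false positive
query eel: checks bit2=1, bit4=1, bit8=0 (has a 0) -> no => not a false positive
query hen: checks bit7=1, bit8=0, bit9=1 (has a 0) -> no => not a false positive
query jay: checks bit4=1, bit9=1 (all 1) -> maybe => FALSE POSITIVE
query owl: checks bit3=0, bit5=1, bit9=1 (has a 0) -> no => not a false positive
False positives (alphabetical): jay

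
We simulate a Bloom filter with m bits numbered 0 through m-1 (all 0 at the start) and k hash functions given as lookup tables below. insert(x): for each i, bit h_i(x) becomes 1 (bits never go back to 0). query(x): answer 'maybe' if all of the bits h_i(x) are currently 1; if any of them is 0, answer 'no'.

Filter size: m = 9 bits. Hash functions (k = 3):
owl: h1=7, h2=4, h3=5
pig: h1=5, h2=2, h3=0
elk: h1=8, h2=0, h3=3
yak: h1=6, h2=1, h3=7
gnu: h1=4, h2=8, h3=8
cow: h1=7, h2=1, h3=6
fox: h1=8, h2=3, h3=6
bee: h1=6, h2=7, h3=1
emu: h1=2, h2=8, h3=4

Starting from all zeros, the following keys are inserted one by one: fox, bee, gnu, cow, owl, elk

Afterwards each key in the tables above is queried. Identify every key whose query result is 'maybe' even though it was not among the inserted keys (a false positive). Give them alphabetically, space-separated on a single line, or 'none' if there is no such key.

Start: bits=000000000
After insert 'fox': sets bits 3 6 8 -> bits=000100101
After insert 'bee': sets bits 1 6 7 -> bits=010100111
After insert 'gnu': sets bits 4 8 -> bits=010110111
After insert 'cow': sets bits 1 6 7 -> bits=010110111
After insert 'owl': sets bits 4 5 7 -> bits=010111111
After insert 'elk': sets bits 0 3 8 -> bits=110111111
Not inserted: emu pig yak — query each against bits=110111111:
query emu: checks bit2=0, bit4=1, bit8=1 (has a 0) -> no => not a false positive
query pig: checks bit0=1, bit2=0, bit5=1 (has a 0) -> no => not a false positive
query yak: checks bit1=1, bit6=1, bit7=1 (all 1) -> maybe => FALSE POSITIVE
False positives (alphabetical): yak

Answer: yak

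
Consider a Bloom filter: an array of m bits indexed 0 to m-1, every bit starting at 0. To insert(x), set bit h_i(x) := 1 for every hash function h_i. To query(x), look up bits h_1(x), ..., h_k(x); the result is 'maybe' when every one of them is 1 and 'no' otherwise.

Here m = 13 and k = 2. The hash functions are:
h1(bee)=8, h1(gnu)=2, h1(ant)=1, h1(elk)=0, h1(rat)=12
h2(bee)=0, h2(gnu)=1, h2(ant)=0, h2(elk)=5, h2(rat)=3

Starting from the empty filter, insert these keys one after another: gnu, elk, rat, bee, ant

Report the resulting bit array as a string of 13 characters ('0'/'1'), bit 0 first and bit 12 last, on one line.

Answer: 1111010010001

Derivation:
Start: bits=0000000000000
After insert 'gnu': sets bits 1 2 -> bits=0110000000000
After insert 'elk': sets bits 0 5 -> bits=1110010000000
After insert 'rat': sets bits 3 12 -> bits=1111010000001
After insert 'bee': sets bits 0 8 -> bits=1111010010001
After insert 'ant': sets bits 0 1 -> bits=1111010010001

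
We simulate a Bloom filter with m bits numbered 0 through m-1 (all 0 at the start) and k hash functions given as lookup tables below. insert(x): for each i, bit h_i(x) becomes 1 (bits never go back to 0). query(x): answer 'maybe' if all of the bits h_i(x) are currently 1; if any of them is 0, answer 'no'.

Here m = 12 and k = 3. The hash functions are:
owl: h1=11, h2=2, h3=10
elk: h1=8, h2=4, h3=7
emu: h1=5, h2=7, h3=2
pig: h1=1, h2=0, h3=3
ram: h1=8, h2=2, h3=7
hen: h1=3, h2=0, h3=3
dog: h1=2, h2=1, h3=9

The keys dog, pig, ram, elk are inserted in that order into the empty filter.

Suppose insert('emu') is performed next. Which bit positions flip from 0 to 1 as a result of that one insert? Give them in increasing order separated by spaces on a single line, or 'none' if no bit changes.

Start: bits=000000000000
After insert 'dog': sets bits 1 2 9 -> bits=011000000100
After insert 'pig': sets bits 0 1 3 -> bits=111100000100
After insert 'ram': sets bits 2 7 8 -> bits=111100011100
After insert 'elk': sets bits 4 7 8 -> bits=111110011100
insert 'emu' would touch bits 2 5 7; currently bit2=1, bit5=0, bit7=1
Bits that are 0 among those (would change 0->1): 5

Answer: 5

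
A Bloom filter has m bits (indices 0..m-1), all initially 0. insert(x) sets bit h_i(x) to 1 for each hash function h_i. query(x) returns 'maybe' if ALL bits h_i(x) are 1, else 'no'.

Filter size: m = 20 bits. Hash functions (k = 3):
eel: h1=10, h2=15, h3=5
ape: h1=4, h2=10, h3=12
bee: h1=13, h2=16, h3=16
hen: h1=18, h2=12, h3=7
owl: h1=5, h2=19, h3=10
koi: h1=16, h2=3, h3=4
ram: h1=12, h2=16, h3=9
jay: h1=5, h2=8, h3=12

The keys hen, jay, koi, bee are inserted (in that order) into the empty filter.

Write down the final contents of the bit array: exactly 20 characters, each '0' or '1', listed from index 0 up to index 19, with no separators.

Answer: 00011101100011001010

Derivation:
Start: bits=00000000000000000000
After insert 'hen': sets bits 7 12 18 -> bits=00000001000010000010
After insert 'jay': sets bits 5 8 12 -> bits=00000101100010000010
After insert 'koi': sets bits 3 4 16 -> bits=00011101100010001010
After insert 'bee': sets bits 13 16 -> bits=00011101100011001010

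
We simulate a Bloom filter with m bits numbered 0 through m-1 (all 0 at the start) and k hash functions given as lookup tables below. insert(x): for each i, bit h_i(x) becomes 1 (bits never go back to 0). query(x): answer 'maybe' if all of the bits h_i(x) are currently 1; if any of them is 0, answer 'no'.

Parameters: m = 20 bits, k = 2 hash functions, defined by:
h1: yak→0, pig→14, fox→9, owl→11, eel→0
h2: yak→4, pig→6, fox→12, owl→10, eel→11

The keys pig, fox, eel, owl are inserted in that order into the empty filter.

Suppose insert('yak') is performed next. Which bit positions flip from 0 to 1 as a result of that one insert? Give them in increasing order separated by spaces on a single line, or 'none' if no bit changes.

Answer: 4

Derivation:
Start: bits=00000000000000000000
After insert 'pig': sets bits 6 14 -> bits=00000010000000100000
After insert 'fox': sets bits 9 12 -> bits=00000010010010100000
After insert 'eel': sets bits 0 11 -> bits=10000010010110100000
After insert 'owl': sets bits 10 11 -> bits=10000010011110100000
insert 'yak' would touch bits 0 4; currently bit0=1, bit4=0
Bits that are 0 among those (would change 0->1): 4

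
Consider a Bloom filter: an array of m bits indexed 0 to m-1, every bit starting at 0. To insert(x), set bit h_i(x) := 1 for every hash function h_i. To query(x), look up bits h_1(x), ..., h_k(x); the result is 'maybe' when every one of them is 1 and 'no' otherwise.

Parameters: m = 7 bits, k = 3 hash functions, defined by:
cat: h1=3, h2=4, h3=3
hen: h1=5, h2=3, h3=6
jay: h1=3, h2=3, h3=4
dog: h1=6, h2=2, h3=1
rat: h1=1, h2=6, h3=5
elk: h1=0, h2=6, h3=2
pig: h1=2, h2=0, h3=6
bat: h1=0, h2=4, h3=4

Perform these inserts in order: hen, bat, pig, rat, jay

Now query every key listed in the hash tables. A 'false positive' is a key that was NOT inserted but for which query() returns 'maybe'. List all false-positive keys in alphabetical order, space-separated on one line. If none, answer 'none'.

Answer: cat dog elk

Derivation:
Start: bits=0000000
After insert 'hen': sets bits 3 5 6 -> bits=0001011
After insert 'bat': sets bits 0 4 -> bits=1001111
After insert 'pig': sets bits 0 2 6 -> bits=1011111
After insert 'rat': sets bits 1 5 6 -> bits=1111111
After insert 'jay': sets bits 3 4 -> bits=1111111
Not inserted: cat dog elk — query each against bits=1111111:
query cat: checks bit3=1, bit4=1 (all 1) -> maybe => FALSE POSITIVE
query dog: checks bit1=1, bit2=1, bit6=1 (all 1) -> maybe => FALSE POSITIVE
query elk: checks bit0=1, bit2=1, bit6=1 (all 1) -> maybe => FALSE POSITIVE
False positives (alphabetical): cat dog elk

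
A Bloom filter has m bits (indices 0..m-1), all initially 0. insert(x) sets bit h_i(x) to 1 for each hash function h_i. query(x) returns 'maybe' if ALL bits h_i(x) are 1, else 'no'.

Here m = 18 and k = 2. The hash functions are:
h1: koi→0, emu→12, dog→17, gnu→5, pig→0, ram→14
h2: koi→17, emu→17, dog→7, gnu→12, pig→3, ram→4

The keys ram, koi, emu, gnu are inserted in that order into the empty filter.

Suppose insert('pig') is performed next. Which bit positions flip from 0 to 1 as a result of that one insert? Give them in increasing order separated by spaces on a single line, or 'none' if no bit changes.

Answer: 3

Derivation:
Start: bits=000000000000000000
After insert 'ram': sets bits 4 14 -> bits=000010000000001000
After insert 'koi': sets bits 0 17 -> bits=100010000000001001
After insert 'emu': sets bits 12 17 -> bits=100010000000101001
After insert 'gnu': sets bits 5 12 -> bits=100011000000101001
insert 'pig' would touch bits 0 3; currently bit0=1, bit3=0
Bits that are 0 among those (would change 0->1): 3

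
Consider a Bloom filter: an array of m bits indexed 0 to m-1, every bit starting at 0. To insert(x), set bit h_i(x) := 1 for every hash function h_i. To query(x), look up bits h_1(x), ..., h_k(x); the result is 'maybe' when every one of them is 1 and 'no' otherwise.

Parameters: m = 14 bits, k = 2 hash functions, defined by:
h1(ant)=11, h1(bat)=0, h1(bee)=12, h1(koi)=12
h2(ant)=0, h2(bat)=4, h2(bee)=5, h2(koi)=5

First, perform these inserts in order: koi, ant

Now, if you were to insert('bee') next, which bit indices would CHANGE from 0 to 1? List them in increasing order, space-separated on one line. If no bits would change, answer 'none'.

Answer: none

Derivation:
Start: bits=00000000000000
After insert 'koi': sets bits 5 12 -> bits=00000100000010
After insert 'ant': sets bits 0 11 -> bits=10000100000110
insert 'bee' would touch bits 5 12; currently bit5=1, bit12=1
Bits that are 0 among those (would change 0->1): none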